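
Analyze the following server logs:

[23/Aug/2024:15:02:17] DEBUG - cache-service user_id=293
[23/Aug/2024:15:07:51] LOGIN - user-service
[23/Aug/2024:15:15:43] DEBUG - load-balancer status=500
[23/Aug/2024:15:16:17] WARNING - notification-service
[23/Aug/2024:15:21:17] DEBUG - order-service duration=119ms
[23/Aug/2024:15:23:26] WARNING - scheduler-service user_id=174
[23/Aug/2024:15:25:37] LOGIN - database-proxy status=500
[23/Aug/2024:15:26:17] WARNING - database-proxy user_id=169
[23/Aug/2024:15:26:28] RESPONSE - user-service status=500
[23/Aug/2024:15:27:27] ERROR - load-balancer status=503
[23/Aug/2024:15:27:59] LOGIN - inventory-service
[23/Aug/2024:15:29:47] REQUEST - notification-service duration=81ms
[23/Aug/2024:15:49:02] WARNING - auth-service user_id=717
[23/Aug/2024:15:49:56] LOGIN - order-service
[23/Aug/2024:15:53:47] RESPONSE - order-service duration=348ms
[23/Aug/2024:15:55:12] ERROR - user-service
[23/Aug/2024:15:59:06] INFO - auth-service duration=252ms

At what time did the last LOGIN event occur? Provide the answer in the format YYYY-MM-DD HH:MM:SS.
2024-08-23 15:49:56

To find the last event:

1. Filter for all LOGIN events
2. Sort by timestamp
3. Select the last one
4. Timestamp: 2024-08-23 15:49:56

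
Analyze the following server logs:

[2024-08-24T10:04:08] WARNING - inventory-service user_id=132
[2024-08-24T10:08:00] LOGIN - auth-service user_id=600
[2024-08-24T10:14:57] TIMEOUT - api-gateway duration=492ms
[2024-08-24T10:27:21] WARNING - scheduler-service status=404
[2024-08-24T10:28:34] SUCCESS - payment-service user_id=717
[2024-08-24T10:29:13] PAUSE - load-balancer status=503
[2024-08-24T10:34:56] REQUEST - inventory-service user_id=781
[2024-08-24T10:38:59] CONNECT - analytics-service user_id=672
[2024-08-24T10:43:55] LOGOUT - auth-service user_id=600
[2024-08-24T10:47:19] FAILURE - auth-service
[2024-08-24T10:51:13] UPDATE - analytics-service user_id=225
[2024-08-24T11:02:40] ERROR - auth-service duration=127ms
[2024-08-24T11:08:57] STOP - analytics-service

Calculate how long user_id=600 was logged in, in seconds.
2155

To calculate session duration:

1. Find LOGIN event for user_id=600: 2024-08-24T10:08:00
2. Find LOGOUT event for user_id=600: 2024-08-24T10:43:55
3. Session duration: 2024-08-24T10:43:55 - 2024-08-24T10:08:00 = 2155 seconds (35 minutes)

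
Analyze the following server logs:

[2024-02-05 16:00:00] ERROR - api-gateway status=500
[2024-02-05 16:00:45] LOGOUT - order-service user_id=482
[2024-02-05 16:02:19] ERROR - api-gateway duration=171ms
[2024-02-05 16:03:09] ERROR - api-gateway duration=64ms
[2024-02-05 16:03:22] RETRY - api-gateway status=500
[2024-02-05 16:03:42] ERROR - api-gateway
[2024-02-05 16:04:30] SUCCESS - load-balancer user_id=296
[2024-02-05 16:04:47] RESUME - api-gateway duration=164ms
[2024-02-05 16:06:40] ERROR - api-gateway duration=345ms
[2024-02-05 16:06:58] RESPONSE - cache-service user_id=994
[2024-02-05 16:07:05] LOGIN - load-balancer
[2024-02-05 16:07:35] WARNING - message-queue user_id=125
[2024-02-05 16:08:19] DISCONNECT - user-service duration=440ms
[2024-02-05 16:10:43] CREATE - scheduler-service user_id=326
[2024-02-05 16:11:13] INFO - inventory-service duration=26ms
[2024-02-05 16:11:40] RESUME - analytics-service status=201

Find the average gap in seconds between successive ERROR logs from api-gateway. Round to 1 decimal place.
100.0

To calculate average interval:

1. Find all ERROR events for api-gateway in order
2. Calculate time gaps between consecutive events
3. Compute mean of gaps: 400 / 4 = 100.0 seconds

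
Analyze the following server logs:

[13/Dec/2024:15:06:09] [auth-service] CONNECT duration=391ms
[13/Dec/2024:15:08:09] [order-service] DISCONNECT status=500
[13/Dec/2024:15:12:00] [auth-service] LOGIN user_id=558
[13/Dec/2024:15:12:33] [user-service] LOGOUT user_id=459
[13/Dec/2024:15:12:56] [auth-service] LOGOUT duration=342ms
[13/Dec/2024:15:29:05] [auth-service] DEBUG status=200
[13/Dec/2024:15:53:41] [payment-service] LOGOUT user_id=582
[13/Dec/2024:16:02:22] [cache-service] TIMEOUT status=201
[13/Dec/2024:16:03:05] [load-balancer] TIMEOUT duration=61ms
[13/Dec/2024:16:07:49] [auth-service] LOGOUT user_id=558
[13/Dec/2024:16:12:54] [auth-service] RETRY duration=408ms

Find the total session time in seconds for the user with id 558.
3349

To calculate session duration:

1. Find LOGIN event for user_id=558: 13/Dec/2024:15:12:00
2. Find LOGOUT event for user_id=558: 13/Dec/2024:16:07:49
3. Session duration: 13/Dec/2024:16:07:49 - 13/Dec/2024:15:12:00 = 3349 seconds (55 minutes)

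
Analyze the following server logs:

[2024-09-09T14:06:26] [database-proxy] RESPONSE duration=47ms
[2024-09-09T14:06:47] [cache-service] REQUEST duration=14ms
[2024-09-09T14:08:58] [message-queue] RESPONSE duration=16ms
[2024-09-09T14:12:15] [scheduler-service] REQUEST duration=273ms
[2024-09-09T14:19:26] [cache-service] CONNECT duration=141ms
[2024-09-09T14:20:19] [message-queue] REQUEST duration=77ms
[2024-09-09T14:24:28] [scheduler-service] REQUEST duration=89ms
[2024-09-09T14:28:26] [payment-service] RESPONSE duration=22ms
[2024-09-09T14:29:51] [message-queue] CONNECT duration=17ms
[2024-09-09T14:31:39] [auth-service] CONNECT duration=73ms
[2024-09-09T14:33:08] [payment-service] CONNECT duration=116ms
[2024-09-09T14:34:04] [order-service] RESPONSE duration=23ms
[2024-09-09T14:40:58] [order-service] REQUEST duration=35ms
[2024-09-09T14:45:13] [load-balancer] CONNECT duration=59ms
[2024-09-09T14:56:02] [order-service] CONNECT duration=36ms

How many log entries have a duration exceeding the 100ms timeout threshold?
3

To count timeouts:

1. Threshold: 100ms
2. Extract duration from each log entry
3. Count entries where duration > 100
4. Timeout count: 3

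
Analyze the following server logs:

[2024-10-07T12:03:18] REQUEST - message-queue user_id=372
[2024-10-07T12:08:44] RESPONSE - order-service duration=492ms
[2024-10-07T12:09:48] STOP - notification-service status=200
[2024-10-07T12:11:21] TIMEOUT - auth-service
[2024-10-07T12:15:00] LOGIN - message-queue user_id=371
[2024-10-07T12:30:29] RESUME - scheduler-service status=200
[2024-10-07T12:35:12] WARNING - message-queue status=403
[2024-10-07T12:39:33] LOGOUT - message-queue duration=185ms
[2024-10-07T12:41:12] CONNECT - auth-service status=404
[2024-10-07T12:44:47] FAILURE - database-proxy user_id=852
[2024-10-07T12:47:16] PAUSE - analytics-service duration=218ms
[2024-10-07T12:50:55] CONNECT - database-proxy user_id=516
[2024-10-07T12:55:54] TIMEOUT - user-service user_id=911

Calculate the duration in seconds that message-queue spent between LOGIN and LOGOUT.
1473

To calculate state duration:

1. Find LOGIN event for message-queue: 2024-10-07T12:15:00
2. Find LOGOUT event for message-queue: 2024-10-07T12:39:33
3. Calculate duration: 2024-10-07T12:39:33 - 2024-10-07T12:15:00 = 1473 seconds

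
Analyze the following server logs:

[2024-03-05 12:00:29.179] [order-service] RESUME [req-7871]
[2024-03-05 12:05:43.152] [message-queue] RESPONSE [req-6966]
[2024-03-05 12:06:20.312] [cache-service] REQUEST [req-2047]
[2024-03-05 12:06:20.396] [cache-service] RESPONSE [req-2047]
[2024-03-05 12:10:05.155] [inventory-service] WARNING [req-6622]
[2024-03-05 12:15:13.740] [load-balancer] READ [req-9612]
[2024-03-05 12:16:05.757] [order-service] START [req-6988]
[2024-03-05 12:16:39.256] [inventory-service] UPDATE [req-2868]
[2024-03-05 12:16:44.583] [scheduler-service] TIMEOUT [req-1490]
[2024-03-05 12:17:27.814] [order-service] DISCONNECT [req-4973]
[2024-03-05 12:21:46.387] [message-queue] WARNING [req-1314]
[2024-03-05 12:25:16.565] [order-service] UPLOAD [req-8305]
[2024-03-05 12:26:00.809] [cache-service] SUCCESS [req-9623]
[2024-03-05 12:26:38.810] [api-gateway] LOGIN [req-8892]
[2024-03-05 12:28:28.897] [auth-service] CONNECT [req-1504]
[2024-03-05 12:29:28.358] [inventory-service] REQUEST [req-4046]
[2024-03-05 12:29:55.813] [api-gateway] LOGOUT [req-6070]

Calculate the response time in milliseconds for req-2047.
84

To calculate latency:

1. Find REQUEST with id req-2047: 2024-03-05 12:06:20.312
2. Find RESPONSE with id req-2047: 2024-03-05 12:06:20.396
3. Latency: 2024-03-05 12:06:20.396 - 2024-03-05 12:06:20.312 = 84ms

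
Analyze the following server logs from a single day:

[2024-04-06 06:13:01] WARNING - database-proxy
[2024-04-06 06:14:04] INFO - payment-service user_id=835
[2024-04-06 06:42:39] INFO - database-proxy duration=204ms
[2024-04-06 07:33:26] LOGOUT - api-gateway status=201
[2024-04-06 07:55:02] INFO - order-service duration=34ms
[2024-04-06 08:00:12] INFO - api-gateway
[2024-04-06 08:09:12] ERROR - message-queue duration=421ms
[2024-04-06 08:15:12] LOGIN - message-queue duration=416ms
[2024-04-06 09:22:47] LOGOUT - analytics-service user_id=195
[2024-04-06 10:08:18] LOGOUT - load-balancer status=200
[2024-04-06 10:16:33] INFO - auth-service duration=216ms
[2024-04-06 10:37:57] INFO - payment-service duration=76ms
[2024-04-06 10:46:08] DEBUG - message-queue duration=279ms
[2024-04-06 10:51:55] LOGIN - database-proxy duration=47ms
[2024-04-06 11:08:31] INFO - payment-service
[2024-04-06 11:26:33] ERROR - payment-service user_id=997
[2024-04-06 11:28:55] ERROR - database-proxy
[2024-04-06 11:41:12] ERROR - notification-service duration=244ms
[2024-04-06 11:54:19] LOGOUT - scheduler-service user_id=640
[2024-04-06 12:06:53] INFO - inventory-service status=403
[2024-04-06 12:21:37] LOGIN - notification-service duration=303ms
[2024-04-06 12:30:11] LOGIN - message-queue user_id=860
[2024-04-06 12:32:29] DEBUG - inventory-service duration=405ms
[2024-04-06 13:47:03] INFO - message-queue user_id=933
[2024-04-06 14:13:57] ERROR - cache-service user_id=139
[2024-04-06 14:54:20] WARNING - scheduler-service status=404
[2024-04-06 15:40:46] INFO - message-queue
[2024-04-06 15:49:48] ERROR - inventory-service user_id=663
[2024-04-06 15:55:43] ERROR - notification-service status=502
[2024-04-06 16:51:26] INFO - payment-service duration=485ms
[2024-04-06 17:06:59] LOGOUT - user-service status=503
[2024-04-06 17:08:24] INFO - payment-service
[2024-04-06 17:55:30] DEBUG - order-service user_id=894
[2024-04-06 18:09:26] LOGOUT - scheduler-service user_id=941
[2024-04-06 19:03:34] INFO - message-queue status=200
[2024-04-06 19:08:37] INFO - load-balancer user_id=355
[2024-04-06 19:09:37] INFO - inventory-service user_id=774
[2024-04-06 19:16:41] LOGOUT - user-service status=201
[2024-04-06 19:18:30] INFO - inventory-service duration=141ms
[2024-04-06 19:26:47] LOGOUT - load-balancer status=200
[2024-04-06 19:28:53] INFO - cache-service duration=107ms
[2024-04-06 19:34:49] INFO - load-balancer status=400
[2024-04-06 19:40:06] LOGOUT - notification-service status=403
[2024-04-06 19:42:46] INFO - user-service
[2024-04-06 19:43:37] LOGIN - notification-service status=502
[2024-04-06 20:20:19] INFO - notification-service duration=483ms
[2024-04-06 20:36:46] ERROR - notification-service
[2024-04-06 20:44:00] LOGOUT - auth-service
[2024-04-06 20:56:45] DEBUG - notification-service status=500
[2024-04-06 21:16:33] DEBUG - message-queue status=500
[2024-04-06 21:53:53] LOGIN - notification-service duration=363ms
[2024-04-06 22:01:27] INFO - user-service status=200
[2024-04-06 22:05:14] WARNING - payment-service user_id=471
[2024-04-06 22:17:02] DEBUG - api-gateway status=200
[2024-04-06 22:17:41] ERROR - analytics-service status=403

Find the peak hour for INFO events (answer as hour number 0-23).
19

To find the peak hour:

1. Group all INFO events by hour
2. Count events in each hour
3. Find hour with maximum count
4. Peak hour: 19 (with 7 events)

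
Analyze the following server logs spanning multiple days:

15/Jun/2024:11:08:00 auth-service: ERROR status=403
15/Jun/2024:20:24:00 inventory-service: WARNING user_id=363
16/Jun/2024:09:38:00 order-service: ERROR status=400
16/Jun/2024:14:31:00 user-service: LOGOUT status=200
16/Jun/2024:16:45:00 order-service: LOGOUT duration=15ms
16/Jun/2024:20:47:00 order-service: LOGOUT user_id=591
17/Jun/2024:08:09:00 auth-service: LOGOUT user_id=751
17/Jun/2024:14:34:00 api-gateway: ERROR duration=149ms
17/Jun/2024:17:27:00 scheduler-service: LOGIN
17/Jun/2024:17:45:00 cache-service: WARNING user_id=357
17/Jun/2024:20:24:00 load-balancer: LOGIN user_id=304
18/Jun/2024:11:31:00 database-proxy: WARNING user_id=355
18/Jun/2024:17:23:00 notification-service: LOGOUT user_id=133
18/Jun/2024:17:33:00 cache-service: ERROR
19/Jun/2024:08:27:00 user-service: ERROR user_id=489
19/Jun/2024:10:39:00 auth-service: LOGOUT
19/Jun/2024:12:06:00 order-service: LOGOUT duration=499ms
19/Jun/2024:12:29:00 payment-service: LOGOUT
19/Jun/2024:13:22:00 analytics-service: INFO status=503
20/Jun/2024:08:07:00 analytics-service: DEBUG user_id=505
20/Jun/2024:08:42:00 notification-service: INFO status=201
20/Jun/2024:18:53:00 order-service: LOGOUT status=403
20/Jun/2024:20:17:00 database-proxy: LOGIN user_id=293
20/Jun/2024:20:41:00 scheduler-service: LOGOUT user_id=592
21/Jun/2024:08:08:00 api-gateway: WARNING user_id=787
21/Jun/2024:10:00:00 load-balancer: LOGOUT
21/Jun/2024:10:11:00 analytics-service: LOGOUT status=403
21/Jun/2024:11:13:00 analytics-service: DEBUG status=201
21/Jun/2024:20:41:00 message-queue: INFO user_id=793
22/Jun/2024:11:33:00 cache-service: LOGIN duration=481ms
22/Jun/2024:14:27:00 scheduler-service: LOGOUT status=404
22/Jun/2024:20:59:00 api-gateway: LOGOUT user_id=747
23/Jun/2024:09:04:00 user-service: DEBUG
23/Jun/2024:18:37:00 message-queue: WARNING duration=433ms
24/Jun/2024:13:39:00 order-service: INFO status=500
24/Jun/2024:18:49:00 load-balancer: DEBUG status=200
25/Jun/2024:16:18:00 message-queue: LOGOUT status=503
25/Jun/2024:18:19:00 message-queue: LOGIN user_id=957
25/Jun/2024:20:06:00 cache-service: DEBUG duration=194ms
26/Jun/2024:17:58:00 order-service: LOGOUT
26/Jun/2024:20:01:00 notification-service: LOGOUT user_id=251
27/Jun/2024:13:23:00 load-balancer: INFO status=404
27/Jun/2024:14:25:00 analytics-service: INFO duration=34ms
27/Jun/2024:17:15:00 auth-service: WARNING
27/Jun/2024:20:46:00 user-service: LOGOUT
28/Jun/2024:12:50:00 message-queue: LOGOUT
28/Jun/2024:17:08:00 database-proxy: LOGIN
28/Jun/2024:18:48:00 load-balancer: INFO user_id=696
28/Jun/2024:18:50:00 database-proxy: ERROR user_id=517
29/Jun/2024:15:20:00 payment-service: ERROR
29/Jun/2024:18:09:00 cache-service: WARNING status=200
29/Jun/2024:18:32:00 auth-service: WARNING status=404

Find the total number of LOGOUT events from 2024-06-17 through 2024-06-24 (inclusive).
11

To filter by date range:

1. Date range: 2024-06-17 through 2024-06-24, both dates inclusive
2. Filter for LOGOUT events whose date falls in this range
3. Count matching events: 11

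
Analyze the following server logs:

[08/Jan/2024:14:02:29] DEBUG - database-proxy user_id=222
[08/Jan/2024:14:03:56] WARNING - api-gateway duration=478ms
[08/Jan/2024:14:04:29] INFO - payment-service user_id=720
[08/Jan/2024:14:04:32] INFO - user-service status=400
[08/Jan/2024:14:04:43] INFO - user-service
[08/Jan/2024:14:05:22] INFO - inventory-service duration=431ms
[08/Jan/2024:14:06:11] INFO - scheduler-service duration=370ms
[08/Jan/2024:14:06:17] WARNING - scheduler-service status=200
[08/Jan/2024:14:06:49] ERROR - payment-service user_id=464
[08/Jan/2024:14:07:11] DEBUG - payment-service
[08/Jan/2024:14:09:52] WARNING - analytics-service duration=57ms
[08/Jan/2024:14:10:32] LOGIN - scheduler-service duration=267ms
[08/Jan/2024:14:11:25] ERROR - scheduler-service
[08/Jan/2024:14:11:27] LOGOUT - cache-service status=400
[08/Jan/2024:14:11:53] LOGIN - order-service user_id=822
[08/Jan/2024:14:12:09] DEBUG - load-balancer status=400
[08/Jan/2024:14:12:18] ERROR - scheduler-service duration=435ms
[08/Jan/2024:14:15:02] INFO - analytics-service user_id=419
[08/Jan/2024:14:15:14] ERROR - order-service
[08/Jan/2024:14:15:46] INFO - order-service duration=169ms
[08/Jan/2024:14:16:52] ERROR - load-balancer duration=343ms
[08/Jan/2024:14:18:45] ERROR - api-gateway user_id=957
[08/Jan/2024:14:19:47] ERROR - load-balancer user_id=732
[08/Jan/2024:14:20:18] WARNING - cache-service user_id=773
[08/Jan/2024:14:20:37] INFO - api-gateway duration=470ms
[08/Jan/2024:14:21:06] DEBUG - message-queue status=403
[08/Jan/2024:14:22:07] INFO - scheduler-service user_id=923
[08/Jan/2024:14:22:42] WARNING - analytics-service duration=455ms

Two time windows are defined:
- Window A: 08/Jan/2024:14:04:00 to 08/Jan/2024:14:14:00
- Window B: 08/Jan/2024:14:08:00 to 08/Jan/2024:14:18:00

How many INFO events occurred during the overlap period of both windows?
0

To find overlap events:

1. Window A: 08/Jan/2024:14:04:00 to 08/Jan/2024:14:14:00
2. Window B: 08/Jan/2024:14:08:00 to 08/Jan/2024:14:18:00
3. Overlap period: 08/Jan/2024:14:08:00 to 08/Jan/2024:14:14:00
4. Count INFO events in overlap: 0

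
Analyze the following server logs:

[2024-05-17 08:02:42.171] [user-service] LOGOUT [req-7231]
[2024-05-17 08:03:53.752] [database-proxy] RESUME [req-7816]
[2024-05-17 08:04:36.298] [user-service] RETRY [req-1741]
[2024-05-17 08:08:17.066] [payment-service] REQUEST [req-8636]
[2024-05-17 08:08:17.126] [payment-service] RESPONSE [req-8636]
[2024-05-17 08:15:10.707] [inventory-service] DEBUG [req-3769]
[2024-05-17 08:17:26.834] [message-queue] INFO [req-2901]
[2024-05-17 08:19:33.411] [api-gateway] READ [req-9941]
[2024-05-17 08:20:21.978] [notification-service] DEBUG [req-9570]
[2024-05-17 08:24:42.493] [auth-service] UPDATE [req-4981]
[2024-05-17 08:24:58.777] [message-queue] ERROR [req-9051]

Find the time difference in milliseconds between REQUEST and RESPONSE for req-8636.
60

To calculate latency:

1. Find REQUEST with id req-8636: 2024-05-17 08:08:17.066
2. Find RESPONSE with id req-8636: 2024-05-17 08:08:17.126
3. Latency: 2024-05-17 08:08:17.126 - 2024-05-17 08:08:17.066 = 60ms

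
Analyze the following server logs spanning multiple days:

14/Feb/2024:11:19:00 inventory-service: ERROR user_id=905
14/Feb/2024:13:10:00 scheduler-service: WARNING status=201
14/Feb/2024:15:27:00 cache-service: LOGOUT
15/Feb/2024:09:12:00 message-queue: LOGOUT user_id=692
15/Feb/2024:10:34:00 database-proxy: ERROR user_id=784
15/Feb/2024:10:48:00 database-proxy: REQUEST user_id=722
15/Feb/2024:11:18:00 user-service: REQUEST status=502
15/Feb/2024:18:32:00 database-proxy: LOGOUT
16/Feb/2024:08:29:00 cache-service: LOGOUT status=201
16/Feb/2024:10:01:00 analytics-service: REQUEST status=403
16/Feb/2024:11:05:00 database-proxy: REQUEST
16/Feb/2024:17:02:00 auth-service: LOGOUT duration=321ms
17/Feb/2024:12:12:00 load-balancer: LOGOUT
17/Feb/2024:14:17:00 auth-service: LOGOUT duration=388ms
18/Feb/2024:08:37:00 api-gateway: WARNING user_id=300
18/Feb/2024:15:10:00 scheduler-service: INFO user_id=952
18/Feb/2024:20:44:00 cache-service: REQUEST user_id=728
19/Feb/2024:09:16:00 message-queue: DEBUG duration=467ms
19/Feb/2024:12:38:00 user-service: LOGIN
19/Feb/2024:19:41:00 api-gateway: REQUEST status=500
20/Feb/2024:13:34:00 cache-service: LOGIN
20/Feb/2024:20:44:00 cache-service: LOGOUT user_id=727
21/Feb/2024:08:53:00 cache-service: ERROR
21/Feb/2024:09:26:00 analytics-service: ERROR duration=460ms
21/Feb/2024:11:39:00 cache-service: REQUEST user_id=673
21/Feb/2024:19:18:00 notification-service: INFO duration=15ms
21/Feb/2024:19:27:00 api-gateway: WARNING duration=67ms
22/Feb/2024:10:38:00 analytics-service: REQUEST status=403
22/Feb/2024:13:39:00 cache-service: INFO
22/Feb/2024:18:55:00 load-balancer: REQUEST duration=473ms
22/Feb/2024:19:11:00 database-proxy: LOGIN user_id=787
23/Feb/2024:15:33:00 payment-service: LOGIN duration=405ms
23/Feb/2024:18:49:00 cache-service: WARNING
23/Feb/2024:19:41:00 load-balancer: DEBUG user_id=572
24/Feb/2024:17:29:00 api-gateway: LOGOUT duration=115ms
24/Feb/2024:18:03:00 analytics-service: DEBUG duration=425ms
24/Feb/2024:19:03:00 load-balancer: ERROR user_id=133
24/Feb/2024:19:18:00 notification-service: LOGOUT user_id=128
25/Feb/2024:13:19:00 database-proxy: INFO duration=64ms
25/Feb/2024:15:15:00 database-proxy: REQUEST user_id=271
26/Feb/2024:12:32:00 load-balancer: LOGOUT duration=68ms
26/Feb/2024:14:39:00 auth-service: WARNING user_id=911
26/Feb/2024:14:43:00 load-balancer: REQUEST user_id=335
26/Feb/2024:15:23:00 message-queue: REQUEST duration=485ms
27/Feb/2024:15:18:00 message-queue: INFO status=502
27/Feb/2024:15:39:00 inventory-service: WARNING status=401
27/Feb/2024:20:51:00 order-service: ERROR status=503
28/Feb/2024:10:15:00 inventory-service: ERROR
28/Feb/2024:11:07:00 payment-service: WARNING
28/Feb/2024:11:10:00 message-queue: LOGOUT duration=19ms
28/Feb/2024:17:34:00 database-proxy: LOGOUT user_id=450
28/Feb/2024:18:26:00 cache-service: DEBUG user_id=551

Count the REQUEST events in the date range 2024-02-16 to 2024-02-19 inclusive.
4

To filter by date range:

1. Date range: 2024-02-16 through 2024-02-19, both dates inclusive
2. Filter for REQUEST events whose date falls in this range
3. Count matching events: 4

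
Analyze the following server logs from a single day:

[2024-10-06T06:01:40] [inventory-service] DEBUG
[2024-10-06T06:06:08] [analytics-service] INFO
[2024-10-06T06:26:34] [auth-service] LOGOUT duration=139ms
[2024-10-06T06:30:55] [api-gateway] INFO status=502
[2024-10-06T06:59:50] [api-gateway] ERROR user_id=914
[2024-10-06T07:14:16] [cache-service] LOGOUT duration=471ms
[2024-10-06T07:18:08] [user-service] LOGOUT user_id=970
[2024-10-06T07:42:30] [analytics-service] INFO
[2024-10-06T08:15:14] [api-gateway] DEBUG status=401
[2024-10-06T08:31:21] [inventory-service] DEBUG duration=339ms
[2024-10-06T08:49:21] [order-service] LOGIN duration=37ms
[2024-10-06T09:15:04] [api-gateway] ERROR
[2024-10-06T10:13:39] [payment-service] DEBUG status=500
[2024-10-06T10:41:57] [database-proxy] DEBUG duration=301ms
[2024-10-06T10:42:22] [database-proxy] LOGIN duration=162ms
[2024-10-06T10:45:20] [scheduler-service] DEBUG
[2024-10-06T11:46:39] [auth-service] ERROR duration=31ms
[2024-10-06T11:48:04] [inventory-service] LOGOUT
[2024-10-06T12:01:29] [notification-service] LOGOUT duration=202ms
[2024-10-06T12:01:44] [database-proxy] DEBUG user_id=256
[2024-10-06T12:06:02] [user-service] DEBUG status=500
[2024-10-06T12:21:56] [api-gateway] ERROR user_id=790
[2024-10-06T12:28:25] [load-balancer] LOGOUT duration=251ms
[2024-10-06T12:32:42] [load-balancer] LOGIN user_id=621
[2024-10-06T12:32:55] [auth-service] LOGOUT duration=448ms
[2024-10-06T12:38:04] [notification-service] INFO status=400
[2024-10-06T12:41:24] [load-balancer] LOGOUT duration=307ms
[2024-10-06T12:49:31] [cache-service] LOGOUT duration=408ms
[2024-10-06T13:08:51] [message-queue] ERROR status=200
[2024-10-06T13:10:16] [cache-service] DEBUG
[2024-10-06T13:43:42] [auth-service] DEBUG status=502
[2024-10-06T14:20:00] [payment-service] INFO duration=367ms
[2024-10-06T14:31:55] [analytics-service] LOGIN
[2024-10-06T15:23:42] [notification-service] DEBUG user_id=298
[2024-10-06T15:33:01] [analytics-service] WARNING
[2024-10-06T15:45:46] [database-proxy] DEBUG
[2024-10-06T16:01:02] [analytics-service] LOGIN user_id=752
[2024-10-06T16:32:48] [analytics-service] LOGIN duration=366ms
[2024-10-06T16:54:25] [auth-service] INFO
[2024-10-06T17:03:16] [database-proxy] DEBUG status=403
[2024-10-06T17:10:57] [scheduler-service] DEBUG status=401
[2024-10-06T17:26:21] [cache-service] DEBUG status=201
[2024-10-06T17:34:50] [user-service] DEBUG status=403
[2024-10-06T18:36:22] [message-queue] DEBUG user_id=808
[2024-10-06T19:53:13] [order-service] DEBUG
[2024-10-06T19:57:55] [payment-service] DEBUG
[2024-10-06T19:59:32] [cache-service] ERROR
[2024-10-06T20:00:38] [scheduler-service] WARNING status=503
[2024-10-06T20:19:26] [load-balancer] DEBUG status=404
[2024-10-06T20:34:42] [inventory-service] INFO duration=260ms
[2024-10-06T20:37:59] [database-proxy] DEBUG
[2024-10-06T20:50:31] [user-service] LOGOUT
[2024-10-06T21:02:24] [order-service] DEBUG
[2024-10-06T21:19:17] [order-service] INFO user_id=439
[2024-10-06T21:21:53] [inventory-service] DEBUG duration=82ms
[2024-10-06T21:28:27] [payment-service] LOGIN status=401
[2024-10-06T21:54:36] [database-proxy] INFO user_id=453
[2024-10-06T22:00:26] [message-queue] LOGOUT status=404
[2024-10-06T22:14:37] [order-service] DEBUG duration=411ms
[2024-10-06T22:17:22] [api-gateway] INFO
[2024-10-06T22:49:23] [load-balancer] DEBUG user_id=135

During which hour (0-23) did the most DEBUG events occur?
17

To find the peak hour:

1. Group all DEBUG events by hour
2. Count events in each hour
3. Find hour with maximum count
4. Peak hour: 17 (with 4 events)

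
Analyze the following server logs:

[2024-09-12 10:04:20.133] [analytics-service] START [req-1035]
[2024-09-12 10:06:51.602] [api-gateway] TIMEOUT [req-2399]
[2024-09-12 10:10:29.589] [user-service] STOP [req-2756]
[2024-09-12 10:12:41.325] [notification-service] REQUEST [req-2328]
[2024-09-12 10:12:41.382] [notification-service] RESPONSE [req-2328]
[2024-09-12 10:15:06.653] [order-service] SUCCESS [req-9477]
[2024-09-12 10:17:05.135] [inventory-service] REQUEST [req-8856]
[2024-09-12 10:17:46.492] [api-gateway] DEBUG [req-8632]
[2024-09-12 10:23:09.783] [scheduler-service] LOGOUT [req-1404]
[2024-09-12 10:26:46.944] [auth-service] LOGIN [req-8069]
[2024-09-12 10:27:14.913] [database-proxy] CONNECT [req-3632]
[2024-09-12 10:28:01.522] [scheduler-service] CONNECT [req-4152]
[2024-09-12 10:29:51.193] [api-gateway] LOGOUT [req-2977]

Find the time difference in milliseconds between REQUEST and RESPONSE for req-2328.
57

To calculate latency:

1. Find REQUEST with id req-2328: 2024-09-12 10:12:41.325
2. Find RESPONSE with id req-2328: 2024-09-12 10:12:41.382
3. Latency: 2024-09-12 10:12:41.382 - 2024-09-12 10:12:41.325 = 57ms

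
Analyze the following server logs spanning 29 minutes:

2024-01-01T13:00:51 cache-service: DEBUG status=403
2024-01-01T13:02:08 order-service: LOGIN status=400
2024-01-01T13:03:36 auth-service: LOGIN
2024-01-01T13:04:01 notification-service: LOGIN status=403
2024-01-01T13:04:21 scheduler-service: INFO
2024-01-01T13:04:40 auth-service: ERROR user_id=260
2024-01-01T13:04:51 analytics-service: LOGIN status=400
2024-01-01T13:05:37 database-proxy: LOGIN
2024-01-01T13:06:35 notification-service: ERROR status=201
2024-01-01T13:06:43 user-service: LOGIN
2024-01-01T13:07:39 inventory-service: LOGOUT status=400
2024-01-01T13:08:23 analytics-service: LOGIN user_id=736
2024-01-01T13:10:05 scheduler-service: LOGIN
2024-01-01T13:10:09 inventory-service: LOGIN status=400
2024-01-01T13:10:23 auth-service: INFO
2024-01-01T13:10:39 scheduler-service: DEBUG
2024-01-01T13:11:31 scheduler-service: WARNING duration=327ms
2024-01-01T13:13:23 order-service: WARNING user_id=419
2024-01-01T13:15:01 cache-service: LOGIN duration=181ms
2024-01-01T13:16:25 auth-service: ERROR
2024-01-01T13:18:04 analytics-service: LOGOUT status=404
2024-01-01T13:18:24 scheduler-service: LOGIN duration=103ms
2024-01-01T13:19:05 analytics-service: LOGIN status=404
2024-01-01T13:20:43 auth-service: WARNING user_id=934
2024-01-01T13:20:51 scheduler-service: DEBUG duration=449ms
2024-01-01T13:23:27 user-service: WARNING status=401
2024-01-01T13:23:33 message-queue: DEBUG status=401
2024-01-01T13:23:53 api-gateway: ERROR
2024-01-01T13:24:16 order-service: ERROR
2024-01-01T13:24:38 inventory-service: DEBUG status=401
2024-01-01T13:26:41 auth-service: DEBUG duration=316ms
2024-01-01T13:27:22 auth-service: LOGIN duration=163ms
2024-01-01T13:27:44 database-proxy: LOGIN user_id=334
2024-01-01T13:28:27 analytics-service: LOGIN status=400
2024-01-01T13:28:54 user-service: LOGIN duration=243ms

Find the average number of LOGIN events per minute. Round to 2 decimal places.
0.55

To calculate the rate:

1. Count total LOGIN events: 16
2. Total time period: 29 minutes
3. Rate = 16 / 29 = 0.55 events per minute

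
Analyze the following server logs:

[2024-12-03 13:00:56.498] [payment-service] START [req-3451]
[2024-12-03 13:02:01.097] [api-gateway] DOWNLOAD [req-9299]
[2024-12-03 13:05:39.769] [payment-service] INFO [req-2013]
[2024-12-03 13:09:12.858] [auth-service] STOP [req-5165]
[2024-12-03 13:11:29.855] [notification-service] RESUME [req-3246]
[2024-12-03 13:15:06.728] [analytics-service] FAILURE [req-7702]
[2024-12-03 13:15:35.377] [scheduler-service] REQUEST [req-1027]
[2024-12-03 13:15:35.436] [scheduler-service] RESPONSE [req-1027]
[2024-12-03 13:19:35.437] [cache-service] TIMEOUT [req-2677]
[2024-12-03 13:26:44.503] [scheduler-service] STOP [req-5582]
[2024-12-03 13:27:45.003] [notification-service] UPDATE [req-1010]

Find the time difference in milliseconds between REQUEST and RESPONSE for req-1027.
59

To calculate latency:

1. Find REQUEST with id req-1027: 2024-12-03 13:15:35.377
2. Find RESPONSE with id req-1027: 2024-12-03 13:15:35.436
3. Latency: 2024-12-03 13:15:35.436 - 2024-12-03 13:15:35.377 = 59ms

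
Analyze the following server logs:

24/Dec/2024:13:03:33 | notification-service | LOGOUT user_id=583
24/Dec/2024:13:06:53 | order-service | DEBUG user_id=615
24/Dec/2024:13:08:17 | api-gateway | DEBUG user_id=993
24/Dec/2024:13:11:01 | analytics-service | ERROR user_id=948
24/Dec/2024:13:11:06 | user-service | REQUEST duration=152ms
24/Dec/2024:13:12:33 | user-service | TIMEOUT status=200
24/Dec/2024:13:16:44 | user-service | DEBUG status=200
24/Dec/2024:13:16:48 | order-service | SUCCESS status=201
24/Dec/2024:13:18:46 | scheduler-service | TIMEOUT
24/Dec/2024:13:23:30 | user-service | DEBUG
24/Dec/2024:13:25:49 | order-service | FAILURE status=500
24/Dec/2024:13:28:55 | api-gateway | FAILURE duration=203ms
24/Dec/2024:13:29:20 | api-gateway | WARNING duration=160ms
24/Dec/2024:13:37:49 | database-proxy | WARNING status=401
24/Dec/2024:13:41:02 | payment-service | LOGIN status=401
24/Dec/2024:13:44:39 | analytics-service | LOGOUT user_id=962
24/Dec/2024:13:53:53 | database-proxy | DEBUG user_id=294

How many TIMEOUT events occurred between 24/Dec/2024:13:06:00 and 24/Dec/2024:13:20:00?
2

To count events in the time window:

1. Window boundaries: 24/Dec/2024:13:06:00 to 24/Dec/2024:13:20:00
2. Filter for TIMEOUT events within this window
3. Count matching events: 2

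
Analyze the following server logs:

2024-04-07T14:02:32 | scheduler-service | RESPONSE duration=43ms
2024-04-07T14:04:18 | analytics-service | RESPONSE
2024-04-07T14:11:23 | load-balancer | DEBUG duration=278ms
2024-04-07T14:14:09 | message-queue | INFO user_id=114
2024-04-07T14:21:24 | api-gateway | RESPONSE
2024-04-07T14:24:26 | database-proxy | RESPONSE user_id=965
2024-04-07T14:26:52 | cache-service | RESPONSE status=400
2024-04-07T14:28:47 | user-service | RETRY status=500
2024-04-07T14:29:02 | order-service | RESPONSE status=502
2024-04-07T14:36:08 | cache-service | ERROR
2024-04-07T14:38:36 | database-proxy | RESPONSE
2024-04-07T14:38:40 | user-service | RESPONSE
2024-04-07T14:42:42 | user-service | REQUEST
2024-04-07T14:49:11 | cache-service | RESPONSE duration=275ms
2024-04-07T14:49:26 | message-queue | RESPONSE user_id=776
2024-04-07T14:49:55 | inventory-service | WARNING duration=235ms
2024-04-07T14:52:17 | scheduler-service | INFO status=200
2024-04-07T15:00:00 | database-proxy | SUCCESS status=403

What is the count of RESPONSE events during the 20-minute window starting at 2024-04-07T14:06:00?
2

To count events in the time window:

1. Window boundaries: 2024-04-07T14:06:00 to 2024-04-07T14:26:00
2. Filter for RESPONSE events within this window
3. Count matching events: 2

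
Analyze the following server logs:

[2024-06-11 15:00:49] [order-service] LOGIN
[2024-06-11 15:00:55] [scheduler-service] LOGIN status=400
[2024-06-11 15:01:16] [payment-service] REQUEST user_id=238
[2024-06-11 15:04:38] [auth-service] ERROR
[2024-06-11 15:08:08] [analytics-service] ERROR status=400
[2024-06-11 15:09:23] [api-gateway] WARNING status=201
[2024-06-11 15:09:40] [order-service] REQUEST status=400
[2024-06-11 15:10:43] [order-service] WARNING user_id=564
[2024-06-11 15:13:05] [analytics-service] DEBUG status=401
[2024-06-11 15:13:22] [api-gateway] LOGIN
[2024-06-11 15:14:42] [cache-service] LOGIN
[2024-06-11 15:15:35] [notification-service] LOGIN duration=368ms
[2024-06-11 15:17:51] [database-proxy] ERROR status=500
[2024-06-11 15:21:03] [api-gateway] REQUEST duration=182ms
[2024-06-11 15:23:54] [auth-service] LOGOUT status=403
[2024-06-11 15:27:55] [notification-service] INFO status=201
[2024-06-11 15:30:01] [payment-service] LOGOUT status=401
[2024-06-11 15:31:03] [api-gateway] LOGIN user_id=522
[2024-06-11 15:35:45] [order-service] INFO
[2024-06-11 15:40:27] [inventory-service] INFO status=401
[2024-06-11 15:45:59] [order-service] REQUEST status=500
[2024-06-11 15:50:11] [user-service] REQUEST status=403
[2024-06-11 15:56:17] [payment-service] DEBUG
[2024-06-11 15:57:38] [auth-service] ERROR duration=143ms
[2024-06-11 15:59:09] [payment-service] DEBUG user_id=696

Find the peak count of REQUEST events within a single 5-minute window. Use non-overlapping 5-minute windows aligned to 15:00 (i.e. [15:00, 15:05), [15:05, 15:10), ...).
1

To find the burst window:

1. Divide the log period into non-overlapping 5-minute windows starting at 15:00
2. Count REQUEST events in each window
3. Find the window with maximum count
4. Maximum events in a window: 1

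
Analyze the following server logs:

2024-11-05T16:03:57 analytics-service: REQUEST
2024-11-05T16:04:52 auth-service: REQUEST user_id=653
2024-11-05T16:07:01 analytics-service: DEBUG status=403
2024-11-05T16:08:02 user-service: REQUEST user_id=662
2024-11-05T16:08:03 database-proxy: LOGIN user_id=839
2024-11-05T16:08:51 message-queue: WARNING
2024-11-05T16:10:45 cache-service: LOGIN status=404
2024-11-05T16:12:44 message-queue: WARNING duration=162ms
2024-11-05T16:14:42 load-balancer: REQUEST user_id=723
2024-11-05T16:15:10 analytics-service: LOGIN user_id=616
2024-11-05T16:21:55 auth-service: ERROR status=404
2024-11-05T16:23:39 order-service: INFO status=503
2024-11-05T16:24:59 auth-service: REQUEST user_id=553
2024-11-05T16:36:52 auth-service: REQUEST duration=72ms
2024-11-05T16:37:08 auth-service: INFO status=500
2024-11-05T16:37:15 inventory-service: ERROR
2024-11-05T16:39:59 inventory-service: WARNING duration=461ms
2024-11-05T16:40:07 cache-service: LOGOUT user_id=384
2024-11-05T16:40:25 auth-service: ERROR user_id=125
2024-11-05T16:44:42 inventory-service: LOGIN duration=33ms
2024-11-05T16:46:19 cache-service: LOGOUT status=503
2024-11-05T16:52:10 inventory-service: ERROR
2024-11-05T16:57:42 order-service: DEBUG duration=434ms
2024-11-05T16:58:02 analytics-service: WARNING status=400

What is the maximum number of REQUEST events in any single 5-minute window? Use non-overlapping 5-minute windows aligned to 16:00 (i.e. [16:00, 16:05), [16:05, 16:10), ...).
2

To find the burst window:

1. Divide the log period into non-overlapping 5-minute windows starting at 16:00
2. Count REQUEST events in each window
3. Find the window with maximum count
4. Maximum events in a window: 2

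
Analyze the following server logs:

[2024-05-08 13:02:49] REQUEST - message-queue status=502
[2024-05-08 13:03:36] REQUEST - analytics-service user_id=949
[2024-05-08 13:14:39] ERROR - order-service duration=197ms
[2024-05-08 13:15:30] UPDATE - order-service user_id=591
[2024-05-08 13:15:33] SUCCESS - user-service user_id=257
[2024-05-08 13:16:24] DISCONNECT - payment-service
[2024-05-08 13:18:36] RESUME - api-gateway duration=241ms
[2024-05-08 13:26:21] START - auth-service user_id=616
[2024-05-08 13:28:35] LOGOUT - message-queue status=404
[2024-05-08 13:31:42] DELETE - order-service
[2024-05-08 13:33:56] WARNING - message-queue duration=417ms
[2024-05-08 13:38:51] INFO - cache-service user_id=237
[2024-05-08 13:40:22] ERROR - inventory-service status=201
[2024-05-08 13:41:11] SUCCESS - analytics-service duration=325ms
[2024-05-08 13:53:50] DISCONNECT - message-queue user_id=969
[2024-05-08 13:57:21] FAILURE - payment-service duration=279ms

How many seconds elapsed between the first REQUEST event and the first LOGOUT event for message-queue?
1546

To find the time between events:

1. Locate the first REQUEST event for message-queue: 2024-05-08 13:02:49
2. Locate the first LOGOUT event for message-queue: 2024-05-08 13:28:35
3. Calculate the difference: 2024-05-08 13:28:35 - 2024-05-08 13:02:49 = 1546 seconds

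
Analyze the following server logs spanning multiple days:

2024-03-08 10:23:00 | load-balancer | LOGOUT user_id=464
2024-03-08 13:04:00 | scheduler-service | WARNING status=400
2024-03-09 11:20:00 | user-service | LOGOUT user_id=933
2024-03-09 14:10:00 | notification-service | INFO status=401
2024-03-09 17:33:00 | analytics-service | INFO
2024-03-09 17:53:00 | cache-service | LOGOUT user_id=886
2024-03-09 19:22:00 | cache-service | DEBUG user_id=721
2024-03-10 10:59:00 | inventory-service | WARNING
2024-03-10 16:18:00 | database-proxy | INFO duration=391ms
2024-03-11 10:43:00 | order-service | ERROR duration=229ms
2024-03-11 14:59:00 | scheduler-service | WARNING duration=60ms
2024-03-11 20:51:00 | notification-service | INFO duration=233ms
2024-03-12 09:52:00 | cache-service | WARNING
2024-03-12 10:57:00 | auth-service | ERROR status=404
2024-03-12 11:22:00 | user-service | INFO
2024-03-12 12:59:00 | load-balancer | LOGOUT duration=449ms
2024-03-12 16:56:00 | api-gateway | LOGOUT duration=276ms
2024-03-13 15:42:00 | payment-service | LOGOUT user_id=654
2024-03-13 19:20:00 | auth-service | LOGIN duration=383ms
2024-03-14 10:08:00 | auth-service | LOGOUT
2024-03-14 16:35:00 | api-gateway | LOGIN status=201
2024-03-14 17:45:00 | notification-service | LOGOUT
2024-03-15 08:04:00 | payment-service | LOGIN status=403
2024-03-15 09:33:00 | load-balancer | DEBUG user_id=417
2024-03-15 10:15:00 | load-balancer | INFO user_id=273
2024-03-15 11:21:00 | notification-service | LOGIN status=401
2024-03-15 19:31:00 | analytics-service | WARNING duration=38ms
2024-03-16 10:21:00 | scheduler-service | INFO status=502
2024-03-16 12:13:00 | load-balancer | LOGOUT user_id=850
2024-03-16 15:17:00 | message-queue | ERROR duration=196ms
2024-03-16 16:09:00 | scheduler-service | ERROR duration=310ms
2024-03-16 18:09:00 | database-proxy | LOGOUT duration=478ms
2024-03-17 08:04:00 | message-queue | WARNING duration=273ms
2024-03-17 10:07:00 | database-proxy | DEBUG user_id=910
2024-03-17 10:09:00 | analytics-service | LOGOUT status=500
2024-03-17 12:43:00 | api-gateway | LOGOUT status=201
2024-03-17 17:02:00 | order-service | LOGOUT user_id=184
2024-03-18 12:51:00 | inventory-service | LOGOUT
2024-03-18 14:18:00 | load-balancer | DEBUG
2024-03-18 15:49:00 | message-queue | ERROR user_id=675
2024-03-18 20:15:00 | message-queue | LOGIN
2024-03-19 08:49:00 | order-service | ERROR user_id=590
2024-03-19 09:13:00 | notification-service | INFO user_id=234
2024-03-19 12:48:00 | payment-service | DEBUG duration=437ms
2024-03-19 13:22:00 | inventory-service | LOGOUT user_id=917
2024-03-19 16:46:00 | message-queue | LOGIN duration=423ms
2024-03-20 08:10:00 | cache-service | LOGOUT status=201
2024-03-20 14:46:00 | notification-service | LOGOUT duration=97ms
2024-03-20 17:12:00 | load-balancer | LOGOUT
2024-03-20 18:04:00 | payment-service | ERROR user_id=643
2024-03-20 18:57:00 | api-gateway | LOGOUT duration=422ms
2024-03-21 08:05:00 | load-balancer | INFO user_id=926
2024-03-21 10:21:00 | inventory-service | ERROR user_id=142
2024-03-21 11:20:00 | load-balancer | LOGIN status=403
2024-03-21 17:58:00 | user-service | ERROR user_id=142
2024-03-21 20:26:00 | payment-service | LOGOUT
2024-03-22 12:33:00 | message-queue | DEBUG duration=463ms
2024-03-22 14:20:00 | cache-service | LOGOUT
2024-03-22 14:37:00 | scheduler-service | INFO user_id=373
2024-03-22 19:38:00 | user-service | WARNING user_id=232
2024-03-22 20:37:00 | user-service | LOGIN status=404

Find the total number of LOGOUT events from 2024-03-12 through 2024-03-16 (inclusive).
7

To filter by date range:

1. Date range: 2024-03-12 through 2024-03-16, both dates inclusive
2. Filter for LOGOUT events whose date falls in this range
3. Count matching events: 7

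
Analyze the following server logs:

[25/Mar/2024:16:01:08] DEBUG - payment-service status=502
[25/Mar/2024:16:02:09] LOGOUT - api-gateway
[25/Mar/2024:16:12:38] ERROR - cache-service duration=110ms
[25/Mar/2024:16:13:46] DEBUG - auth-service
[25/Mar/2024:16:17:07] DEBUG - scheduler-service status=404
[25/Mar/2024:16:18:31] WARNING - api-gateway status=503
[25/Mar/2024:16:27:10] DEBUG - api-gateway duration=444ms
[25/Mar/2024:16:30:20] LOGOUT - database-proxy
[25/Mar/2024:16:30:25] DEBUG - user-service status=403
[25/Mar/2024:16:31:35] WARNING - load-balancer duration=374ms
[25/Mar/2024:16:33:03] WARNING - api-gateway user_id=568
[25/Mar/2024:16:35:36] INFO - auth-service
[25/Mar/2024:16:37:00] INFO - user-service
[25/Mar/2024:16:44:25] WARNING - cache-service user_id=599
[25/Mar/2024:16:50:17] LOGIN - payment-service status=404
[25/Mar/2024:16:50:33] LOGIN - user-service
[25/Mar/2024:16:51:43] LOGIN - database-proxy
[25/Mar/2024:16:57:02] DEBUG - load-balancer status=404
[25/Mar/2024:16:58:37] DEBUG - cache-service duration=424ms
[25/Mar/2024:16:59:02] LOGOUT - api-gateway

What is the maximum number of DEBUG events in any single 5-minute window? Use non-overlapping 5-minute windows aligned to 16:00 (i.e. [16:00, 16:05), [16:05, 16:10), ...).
2

To find the burst window:

1. Divide the log period into non-overlapping 5-minute windows starting at 16:00
2. Count DEBUG events in each window
3. Find the window with maximum count
4. Maximum events in a window: 2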